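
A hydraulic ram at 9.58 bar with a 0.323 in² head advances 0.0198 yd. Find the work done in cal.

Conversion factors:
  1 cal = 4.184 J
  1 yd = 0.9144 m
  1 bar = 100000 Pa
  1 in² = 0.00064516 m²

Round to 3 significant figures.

0.864 cal

9.58 bar → 958000 Pa
0.323 in² → 2.08387×10⁻⁴ m²
F = P × A = 958000 × 2.08387×10⁻⁴ = 199.635 N
0.0198 yd → 0.0181051 m
W = F × d = 199.635 × 0.0181051 = 3.61441 J
In cal: 3.61441 / 4.184 = 0.863865 cal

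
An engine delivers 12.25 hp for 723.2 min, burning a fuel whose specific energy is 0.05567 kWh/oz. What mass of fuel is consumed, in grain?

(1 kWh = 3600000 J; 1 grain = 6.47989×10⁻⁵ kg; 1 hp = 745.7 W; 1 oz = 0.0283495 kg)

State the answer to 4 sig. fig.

12.25 hp → 9134.83 W
723.2 min → 43392 s
E = P × t = 9134.83 × 43392 = 3.96379×10⁸ J
0.05567 kWh/oz → 7.06933×10⁶ J/kg
m = E / e_s = 3.96379×10⁸ / 7.06933×10⁶ = 56.0702 kg
In grain: 56.0702 / 6.47989×10⁻⁵ = 865296 grain

8.653×10⁵ grain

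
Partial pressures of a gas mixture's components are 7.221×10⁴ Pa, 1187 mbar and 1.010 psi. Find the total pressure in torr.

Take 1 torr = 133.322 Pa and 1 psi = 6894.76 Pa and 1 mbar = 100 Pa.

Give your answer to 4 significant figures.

1484 torr

7.221×10⁴ Pa (already Pa)
1187 mbar × 100 = 118700 Pa
1.010 psi × 6894.76 = 6963.71 Pa
Total: 72210 + 118700 + 6963.71 = 197874 Pa
In torr: 197874 / 133.322 = 1484.18 torr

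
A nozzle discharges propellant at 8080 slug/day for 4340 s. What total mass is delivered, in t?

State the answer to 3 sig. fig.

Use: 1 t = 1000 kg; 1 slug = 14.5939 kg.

8080 slug/day → 1.3648 kg/s
m = ṁ × t = 1.3648 × 4340 = 5923.23 kg
In t: 5923.23 / 1000 = 5.92323 t

5.92 t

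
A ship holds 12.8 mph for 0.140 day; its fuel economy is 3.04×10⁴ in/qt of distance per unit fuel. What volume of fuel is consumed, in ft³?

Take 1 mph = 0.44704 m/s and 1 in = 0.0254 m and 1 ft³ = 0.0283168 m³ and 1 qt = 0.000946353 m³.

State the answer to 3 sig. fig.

12.8 mph → 5.72211 m/s
0.140 day → 12096 s
d = v × t = 5.72211 × 12096 = 69214.6 m
3.04×10⁴ in/qt → 815932 m/m³
V = d / (distance per unit fuel) = 69214.6 / 815932 = 0.0848289 m³
In ft³: 0.0848289 / 0.0283168 = 2.99571 ft³

3.00 ft³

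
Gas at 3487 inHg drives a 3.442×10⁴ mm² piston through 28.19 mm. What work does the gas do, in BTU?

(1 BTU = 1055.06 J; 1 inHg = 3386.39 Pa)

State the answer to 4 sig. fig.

3487 inHg → 1.18083×10⁷ Pa
3.442×10⁴ mm² → 0.03442 m²
F = P × A = 1.18083×10⁷ × 0.03442 = 406442 N
28.19 mm → 0.02819 m
W = F × d = 406442 × 0.02819 = 11457.6 J
In BTU: 11457.6 / 1055.06 = 10.8597 BTU

10.86 BTU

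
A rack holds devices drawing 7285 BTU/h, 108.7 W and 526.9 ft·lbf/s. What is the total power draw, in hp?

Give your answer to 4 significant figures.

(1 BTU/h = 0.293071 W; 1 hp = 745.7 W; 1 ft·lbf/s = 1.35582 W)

7285 BTU/h × 0.293071 → 2135.02 W
108.7 W (already W)
526.9 ft·lbf/s × 1.35582 → 714.382 W
Combined: 2135.02 + 108.7 + 714.382 = 2958.1 W
In hp: 2958.1 / 745.7 = 3.96688 hp

3.967 hp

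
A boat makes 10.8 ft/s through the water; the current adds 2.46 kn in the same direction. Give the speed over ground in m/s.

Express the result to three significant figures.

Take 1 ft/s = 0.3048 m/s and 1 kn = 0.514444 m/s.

10.8 ft/s × 0.3048 = 3.29184 m/s
2.46 kn × 0.514444 = 1.26553 m/s
Total: 3.29184 + 1.26553 = 4.55737 m/s

4.56 m/s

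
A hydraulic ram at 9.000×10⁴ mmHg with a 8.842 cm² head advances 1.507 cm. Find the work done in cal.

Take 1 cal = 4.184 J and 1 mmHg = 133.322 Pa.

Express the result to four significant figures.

9.000×10⁴ mmHg → 1.1999×10⁷ Pa
8.842 cm² → 8.842×10⁻⁴ m²
F = P × A = 1.1999×10⁷ × 8.842×10⁻⁴ = 10609.5 N
1.507 cm → 0.01507 m
W = F × d = 10609.5 × 0.01507 = 159.885 J
In cal: 159.885 / 4.184 = 38.2134 cal

38.21 cal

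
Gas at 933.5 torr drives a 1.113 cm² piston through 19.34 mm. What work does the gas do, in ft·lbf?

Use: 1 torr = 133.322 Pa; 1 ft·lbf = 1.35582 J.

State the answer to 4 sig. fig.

0.1976 ft·lbf

933.5 torr → 124456 Pa
1.113 cm² → 1.113×10⁻⁴ m²
F = P × A = 124456 × 1.113×10⁻⁴ = 13.852 N
19.34 mm → 0.01934 m
W = F × d = 13.852 × 0.01934 = 0.267898 J
In ft·lbf: 0.267898 / 1.35582 = 0.197591 ft·lbf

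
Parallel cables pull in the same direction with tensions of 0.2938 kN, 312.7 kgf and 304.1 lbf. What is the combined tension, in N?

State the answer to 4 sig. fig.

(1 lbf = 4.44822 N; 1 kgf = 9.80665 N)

0.2938 kN × 1000 → 293.8 N
312.7 kgf × 9.80665 → 3066.54 N
304.1 lbf × 4.44822 → 1352.7 N
Total: 293.8 + 3066.54 + 1352.7 = 4713.04 N

4713 N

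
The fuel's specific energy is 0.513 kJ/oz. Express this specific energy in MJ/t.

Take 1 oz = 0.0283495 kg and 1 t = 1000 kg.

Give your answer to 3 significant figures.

18.1 MJ/t

0.513 kJ/oz × 1000 J/kJ ÷ 0.0283495 kg/oz = 18095.6 J/kg
18095.6 J/kg ÷ 1000000 J/MJ × 1000 kg/t = 18.0956 MJ/t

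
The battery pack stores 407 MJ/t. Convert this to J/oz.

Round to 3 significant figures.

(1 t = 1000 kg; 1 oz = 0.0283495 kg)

407 MJ/t × 1000000 J/MJ ÷ 1000 kg/t = 407000 J/kg
407000 J/kg × 0.0283495 kg/oz = 11538.2 J/oz

1.15×10⁴ J/oz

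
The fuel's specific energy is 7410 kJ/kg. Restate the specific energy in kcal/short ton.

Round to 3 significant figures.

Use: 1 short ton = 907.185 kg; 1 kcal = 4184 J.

1.61×10⁶ kcal/short ton

7410 kJ/kg × 1000 J/kJ = 7.41×10⁶ J/kg
7.41×10⁶ J/kg ÷ 4184 J/kcal × 907.185 kg/short ton = 1.60665×10⁶ kcal/short ton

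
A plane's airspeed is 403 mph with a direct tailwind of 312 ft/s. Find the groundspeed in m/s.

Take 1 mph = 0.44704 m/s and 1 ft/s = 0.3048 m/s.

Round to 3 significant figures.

403 mph × 0.44704 = 180.157 m/s
312 ft/s × 0.3048 = 95.0976 m/s
Total: 180.157 + 95.0976 = 275.255 m/s

275 m/s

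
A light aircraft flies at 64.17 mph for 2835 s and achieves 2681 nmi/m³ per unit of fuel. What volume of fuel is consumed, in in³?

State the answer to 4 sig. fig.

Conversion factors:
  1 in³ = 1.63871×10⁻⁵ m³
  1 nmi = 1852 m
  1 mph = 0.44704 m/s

999.5 in³

64.17 mph → 28.6866 m/s
d = v × t = 28.6866 × 2835 = 81326.5 m
2681 nmi/m³ → 4.96521×10⁶ m/m³
V = d / (distance per unit fuel) = 81326.5 / 4.96521×10⁶ = 0.0163793 m³
In in³: 0.0163793 / 1.63871×10⁻⁵ = 999.524 in³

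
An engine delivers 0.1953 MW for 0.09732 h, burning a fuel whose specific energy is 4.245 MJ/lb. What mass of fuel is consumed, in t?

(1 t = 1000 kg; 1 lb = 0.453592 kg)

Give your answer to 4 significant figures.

0.007311 t

0.1953 MW → 195300 W
0.09732 h → 350.352 s
E = P × t = 195300 × 350.352 = 6.84237×10⁷ J
4.245 MJ/lb → 9.35863×10⁶ J/kg
m = E / e_s = 6.84237×10⁷ / 9.35863×10⁶ = 7.31129 kg
In t: 7.31129 / 1000 = 0.00731129 t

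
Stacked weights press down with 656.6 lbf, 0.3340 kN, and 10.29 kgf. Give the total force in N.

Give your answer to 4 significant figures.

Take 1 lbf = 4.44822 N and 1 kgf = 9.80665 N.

656.6 lbf × 4.44822 = 2920.7 N
0.3340 kN × 1000 = 334 N
10.29 kgf × 9.80665 = 100.91 N
Total: 2920.7 + 334 + 100.91 = 3355.61 N

3356 N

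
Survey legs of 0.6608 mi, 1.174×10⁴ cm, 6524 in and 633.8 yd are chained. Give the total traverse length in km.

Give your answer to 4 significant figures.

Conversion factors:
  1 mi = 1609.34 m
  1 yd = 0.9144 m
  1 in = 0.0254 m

0.6608 mi × 1609.34 = 1063.45 m
1.174×10⁴ cm × 0.01 = 117.4 m
6524 in × 0.0254 = 165.71 m
633.8 yd × 0.9144 = 579.547 m
Sum: 1063.45 + 117.4 + 165.71 + 579.547 = 1926.11 m
In km: 1926.11 / 1000 = 1.92611 km

1.926 km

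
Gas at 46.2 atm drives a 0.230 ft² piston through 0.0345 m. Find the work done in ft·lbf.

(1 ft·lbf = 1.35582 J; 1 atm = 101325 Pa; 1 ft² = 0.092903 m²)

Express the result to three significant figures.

2550 ft·lbf

46.2 atm → 4.68122×10⁶ Pa
0.230 ft² → 0.0213677 m²
F = P × A = 4.68122×10⁶ × 0.0213677 = 100027 N
W = F × d = 100027 × 0.0345 = 3450.93 J
In ft·lbf: 3450.93 / 1.35582 = 2545.27 ft·lbf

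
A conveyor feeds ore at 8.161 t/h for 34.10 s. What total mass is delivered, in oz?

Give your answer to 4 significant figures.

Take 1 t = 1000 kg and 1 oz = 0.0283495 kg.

8.161 t/h → 2.26694 kg/s
m = ṁ × t = 2.26694 × 34.1 = 77.3027 kg
In oz: 77.3027 / 0.0283495 = 2726.77 oz

2727 oz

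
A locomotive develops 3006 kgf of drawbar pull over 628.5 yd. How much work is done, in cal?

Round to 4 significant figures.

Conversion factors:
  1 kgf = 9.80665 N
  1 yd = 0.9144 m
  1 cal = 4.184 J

3006 kgf × 9.80665 = 29478.8 N
628.5 yd × 0.9144 = 574.7 m
W = F × d = 29478.8 N × 574.7 m = 1.69415×10⁷ J
1.69415×10⁷ J ÷ (4.184 J/cal) = 4.04912×10⁶ cal

4.049×10⁶ cal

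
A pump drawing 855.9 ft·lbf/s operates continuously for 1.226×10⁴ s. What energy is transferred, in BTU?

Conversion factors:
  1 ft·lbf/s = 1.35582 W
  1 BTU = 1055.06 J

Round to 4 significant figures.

855.9 ft·lbf/s × 1.35582 → 1160.45 W
E = P × t = 1160.45 W × 12260 s = 1.42271×10⁷ J
1.42271×10⁷ J ÷ (1055.06 J/BTU) = 13484.6 BTU

1.348×10⁴ BTU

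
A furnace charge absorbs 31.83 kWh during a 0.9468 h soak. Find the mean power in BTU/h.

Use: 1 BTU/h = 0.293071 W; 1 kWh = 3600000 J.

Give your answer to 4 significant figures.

31.83 kWh × 3600000 = 1.14588×10⁸ J
0.9468 h × 3600 = 3408.48 s
P = E / t = 1.14588×10⁸ J / 3408.48 s = 33618.5 W
33618.5 W ÷ (0.293071 W/BTU/h) = 114711 BTU/h

1.147×10⁵ BTU/h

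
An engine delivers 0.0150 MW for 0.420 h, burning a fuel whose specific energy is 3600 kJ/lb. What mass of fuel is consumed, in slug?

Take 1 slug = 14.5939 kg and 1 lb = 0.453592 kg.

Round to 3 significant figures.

0.0150 MW → 15000 W
0.420 h → 1512 s
E = P × t = 15000 × 1512 = 2.268×10⁷ J
3600 kJ/lb → 7.93665×10⁶ J/kg
m = E / e_s = 2.268×10⁷ / 7.93665×10⁶ = 2.85763 kg
In slug: 2.85763 / 14.5939 = 0.19581 slug

0.196 slug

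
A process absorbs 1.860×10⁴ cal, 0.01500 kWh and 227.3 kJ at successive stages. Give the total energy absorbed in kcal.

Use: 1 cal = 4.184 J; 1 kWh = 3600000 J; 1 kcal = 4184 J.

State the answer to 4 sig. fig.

85.83 kcal

1.860×10⁴ cal × 4.184 = 77822.4 J
0.01500 kWh × 3600000 = 54000 J
227.3 kJ × 1000 = 227300 J
Sum: 77822.4 + 54000 + 227300 = 359122 J
In kcal: 359122 / 4184 = 85.8322 kcal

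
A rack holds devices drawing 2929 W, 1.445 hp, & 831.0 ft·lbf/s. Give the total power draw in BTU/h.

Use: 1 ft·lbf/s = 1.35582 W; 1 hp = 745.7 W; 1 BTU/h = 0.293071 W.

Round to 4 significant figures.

1.752×10⁴ BTU/h

2929 W (already W)
1.445 hp × 745.7 = 1077.54 W
831.0 ft·lbf/s × 1.35582 = 1126.69 W
Total: 2929 + 1077.54 + 1126.69 = 5133.23 W
In BTU/h: 5133.23 / 0.293071 = 17515.3 BTU/h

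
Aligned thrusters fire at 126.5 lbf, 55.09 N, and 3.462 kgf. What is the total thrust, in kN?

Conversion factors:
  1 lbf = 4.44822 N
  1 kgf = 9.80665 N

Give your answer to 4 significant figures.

126.5 lbf × 4.44822 = 562.7 N
55.09 N (already N)
3.462 kgf × 9.80665 = 33.9506 N
Sum: 562.7 + 55.09 + 33.9506 = 651.741 N
In kN: 651.741 / 1000 = 0.651741 kN

0.6517 kN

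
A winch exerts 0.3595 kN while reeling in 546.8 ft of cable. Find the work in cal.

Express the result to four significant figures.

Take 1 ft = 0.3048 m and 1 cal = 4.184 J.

1.432×10⁴ cal

0.3595 kN × 1000 = 359.5 N
546.8 ft × 0.3048 = 166.665 m
W = F × d = 359.5 N × 166.665 m = 59916.1 J
59916.1 J ÷ (4.184 J/cal) = 14320.3 cal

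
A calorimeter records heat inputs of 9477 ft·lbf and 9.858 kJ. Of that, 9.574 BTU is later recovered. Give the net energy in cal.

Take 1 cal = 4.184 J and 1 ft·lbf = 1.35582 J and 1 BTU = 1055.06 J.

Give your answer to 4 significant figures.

3013 cal

9477 ft·lbf × 1.35582 → 12849.1 J
9.858 kJ × 1000 → 9858 J
9.574 BTU × 1055.06 → 10101.1 J
Net: 12849.1 + 9858 − 10101.1 = 12606 J
In cal: 12606 / 4.184 = 3012.91 cal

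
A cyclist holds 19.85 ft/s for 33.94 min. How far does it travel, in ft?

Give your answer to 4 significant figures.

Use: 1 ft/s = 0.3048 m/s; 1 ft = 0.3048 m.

4.042×10⁴ ft

19.85 ft/s × 0.3048 = 6.05028 m/s
33.94 min × 60 = 2036.4 s
d = v × t = 6.05028 m/s × 2036.4 s = 12320.8 m
12320.8 m ÷ (0.3048 m/ft) = 40422.6 ft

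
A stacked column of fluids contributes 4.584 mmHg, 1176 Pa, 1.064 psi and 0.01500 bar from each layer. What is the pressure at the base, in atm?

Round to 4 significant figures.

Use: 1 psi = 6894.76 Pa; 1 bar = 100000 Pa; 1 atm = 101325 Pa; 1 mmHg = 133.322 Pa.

4.584 mmHg × 133.322 = 611.148 Pa
1176 Pa (already Pa)
1.064 psi × 6894.76 = 7336.02 Pa
0.01500 bar × 100000 = 1500 Pa
Combined: 611.148 + 1176 + 7336.02 + 1500 = 10623.2 Pa
In atm: 10623.2 / 101325 = 0.104843 atm

0.1048 atm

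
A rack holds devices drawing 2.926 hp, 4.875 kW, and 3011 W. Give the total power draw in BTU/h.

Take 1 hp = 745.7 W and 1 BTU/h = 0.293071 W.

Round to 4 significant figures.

3.435×10⁴ BTU/h

2.926 hp × 745.7 = 2181.92 W
4.875 kW × 1000 = 4875 W
3011 W (already W)
Sum: 2181.92 + 4875 + 3011 = 10067.9 W
In BTU/h: 10067.9 / 0.293071 = 34353.1 BTU/h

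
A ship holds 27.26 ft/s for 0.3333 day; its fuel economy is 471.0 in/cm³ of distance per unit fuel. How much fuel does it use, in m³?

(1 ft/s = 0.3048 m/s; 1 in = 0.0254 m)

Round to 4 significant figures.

0.02000 m³

27.26 ft/s → 8.30885 m/s
0.3333 day → 28797.1 s
d = v × t = 8.30885 × 28797.1 = 239271 m
471.0 in/cm³ → 1.19634×10⁷ m/m³
V = d / (distance per unit fuel) = 239271 / 1.19634×10⁷ = 0.0200003 m³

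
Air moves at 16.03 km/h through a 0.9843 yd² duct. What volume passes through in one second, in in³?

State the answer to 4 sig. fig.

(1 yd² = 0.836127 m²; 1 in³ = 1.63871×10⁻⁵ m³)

16.03 km/h × (1/3.6) → 4.45278 m/s
0.9843 yd² × 0.836127 → 0.823 m²
V = v × A × t = 4.45278 m/s × 0.823 m² × 1 s = 3.66464 m³
3.66464 m³ ÷ (1.63871×10⁻⁵ m³/in³) = 223630 in³

2.236×10⁵ in³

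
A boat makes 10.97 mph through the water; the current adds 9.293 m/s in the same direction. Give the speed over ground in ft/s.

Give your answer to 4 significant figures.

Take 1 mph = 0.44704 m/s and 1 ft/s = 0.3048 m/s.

10.97 mph × 0.44704 = 4.90403 m/s
9.293 m/s (already m/s)
Combined: 4.90403 + 9.293 = 14.197 m/s
In ft/s: 14.197 / 0.3048 = 46.5781 ft/s

46.58 ft/s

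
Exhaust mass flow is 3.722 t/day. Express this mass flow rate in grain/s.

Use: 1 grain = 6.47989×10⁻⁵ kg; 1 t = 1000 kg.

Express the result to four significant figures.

3.722 t/day × 1000 kg/t ÷ 86400 s/day = 0.0430787 kg/s
0.0430787 kg/s ÷ 6.47989×10⁻⁵ kg/grain = 664.806 grain/s

664.8 grain/s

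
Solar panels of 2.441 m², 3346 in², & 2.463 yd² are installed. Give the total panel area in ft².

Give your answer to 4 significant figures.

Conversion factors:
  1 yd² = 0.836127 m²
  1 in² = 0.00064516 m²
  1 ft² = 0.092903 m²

2.441 m² (already m²)
3346 in² × 0.00064516 = 2.15871 m²
2.463 yd² × 0.836127 = 2.05938 m²
Total: 2.441 + 2.15871 + 2.05938 = 6.65909 m²
In ft²: 6.65909 / 0.092903 = 71.6779 ft²

71.68 ft²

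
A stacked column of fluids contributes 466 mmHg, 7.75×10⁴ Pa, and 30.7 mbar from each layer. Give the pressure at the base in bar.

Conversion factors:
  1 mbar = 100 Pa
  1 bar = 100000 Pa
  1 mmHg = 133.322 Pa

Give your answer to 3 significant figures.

466 mmHg × 133.322 → 62128.1 Pa
7.75×10⁴ Pa (already Pa)
30.7 mbar × 100 → 3070 Pa
Combined: 62128.1 + 77500 + 3070 = 142698 Pa
In bar: 142698 / 100000 = 1.42698 bar

1.43 bar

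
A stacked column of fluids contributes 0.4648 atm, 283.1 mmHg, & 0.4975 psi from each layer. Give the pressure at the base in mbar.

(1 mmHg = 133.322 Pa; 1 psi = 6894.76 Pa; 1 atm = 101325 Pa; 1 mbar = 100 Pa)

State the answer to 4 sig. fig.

882.7 mbar

0.4648 atm × 101325 → 47095.9 Pa
283.1 mmHg × 133.322 → 37743.5 Pa
0.4975 psi × 6894.76 → 3430.14 Pa
Total: 47095.9 + 37743.5 + 3430.14 = 88269.5 Pa
In mbar: 88269.5 / 100 = 882.695 mbar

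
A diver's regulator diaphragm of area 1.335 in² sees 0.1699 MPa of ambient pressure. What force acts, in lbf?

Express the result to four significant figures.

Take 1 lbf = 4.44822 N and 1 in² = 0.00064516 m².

32.90 lbf

0.1699 MPa × 1000000 = 169900 Pa
1.335 in² × 0.00064516 = 8.61289×10⁻⁴ m²
F = P × A = 169900 Pa × 8.61289×10⁻⁴ m² = 146.333 N
146.333 N ÷ (4.44822 N/lbf) = 32.897 lbf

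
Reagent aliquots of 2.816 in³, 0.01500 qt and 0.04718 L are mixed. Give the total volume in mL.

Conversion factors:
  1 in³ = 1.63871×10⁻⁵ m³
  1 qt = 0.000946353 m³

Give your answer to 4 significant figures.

107.5 mL

2.816 in³ × 1.63871×10⁻⁵ = 4.61461×10⁻⁵ m³
0.01500 qt × 0.000946353 = 1.41953×10⁻⁵ m³
0.04718 L × 0.001 = 4.718×10⁻⁵ m³
Total: 4.61461×10⁻⁵ + 1.41953×10⁻⁵ + 4.718×10⁻⁵ = 1.07521×10⁻⁴ m³
In mL: 1.07521×10⁻⁴ / 10⁻⁶ = 107.521 mL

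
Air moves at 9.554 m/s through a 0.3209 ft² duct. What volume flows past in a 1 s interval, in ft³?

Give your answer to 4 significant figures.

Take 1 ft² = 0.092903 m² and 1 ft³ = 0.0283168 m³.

0.3209 ft² × 0.092903 = 0.0298126 m²
V = v × A × t = 9.554 m/s × 0.0298126 m² × 1 s = 0.28483 m³
0.28483 m³ ÷ (0.0283168 m³/ft³) = 10.0587 ft³

10.06 ft³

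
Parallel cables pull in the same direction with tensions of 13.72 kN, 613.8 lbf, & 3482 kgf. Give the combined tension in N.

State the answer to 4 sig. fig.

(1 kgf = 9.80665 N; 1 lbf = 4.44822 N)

13.72 kN × 1000 → 13720 N
613.8 lbf × 4.44822 → 2730.32 N
3482 kgf × 9.80665 → 34146.8 N
Total: 13720 + 2730.32 + 34146.8 = 50597.1 N

5.060×10⁴ N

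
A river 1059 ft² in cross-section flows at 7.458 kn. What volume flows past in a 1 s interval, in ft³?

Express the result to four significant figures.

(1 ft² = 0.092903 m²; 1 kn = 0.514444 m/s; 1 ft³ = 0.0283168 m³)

1.333×10⁴ ft³

7.458 kn × 0.514444 = 3.83672 m/s
1059 ft² × 0.092903 = 98.3843 m²
V = v × A × t = 3.83672 m/s × 98.3843 m² × 1 s = 377.473 m³
377.473 m³ ÷ (0.0283168 m³/ft³) = 13330.4 ft³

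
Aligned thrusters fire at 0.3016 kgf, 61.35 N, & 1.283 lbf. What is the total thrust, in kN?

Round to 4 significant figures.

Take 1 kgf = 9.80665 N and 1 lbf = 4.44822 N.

0.07001 kN

0.3016 kgf × 9.80665 → 2.95769 N
61.35 N (already N)
1.283 lbf × 4.44822 → 5.70707 N
Total: 2.95769 + 61.35 + 5.70707 = 70.0148 N
In kN: 70.0148 / 1000 = 0.0700148 kN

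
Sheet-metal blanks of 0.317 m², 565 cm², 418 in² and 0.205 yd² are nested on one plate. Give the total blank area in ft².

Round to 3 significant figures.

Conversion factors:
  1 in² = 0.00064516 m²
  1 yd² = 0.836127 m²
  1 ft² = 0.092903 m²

0.317 m² (already m²)
565 cm² × 0.0001 = 0.0565 m²
418 in² × 0.00064516 = 0.269677 m²
0.205 yd² × 0.836127 = 0.171406 m²
Total: 0.317 + 0.0565 + 0.269677 + 0.171406 = 0.814583 m²
In ft²: 0.814583 / 0.092903 = 8.7681 ft²

8.77 ft²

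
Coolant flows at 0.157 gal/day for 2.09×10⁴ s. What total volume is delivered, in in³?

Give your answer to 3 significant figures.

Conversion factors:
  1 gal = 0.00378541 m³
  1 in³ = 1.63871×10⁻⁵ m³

0.157 gal/day → 6.87858×10⁻⁹ m³/s
V = Q × t = 6.87858×10⁻⁹ × 20900 = 1.43762×10⁻⁴ m³
In in³: 1.43762×10⁻⁴ / 1.63871×10⁻⁵ = 8.77288 in³

8.77 in³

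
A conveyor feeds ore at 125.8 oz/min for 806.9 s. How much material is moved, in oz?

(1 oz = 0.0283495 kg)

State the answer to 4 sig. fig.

1692 oz

125.8 oz/min → 0.0594395 kg/s
m = ṁ × t = 0.0594395 × 806.9 = 47.9617 kg
In oz: 47.9617 / 0.0283495 = 1691.8 oz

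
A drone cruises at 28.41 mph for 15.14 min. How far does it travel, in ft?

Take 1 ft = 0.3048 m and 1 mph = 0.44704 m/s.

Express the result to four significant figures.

28.41 mph × 0.44704 → 12.7004 m/s
15.14 min × 60 → 908.4 s
d = v × t = 12.7004 m/s × 908.4 s = 11537 m
11537 m ÷ (0.3048 m/ft) = 37851 ft

3.785×10⁴ ft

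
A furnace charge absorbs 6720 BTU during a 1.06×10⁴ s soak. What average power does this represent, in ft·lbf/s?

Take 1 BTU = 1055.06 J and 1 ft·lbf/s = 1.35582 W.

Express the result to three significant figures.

493 ft·lbf/s

6720 BTU × 1055.06 = 7.09×10⁶ J
P = E / t = 7.09×10⁶ J / 10600 s = 668.868 W
668.868 W ÷ (1.35582 W/ft·lbf/s) = 493.331 ft·lbf/s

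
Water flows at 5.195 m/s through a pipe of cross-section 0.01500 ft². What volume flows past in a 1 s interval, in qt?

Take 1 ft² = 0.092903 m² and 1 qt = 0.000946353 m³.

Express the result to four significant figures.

0.01500 ft² × 0.092903 = 0.00139354 m²
V = v × A × t = 5.195 m/s × 0.00139354 m² × 1 s = 0.00723944 m³
0.00723944 m³ ÷ (0.000946353 m³/qt) = 7.64983 qt

7.650 qt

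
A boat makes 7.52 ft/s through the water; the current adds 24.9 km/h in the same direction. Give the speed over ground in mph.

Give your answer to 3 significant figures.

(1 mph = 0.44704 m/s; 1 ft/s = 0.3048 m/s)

20.6 mph

7.52 ft/s × 0.3048 = 2.2921 m/s
24.9 km/h × (1/3.6) = 6.91667 m/s
Total: 2.2921 + 6.91667 = 9.20877 m/s
In mph: 9.20877 / 0.44704 = 20.5994 mph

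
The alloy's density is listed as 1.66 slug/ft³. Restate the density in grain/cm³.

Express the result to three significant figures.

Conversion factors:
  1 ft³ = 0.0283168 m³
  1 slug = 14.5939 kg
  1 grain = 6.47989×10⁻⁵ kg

13.2 grain/cm³

1.66 slug/ft³ × 14.5939 kg/slug ÷ 0.0283168 m³/ft³ = 855.53 kg/m³
855.53 kg/m³ ÷ 6.47989×10⁻⁵ kg/grain × 10⁻⁶ m³/cm³ = 13.2028 grain/cm³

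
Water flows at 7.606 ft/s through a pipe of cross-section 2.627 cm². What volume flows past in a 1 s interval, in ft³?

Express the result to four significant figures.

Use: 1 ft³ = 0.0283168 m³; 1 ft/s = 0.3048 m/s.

0.02151 ft³

7.606 ft/s × 0.3048 → 2.31831 m/s
2.627 cm² × 0.0001 → 2.627×10⁻⁴ m²
V = v × A × t = 2.31831 m/s × 2.627×10⁻⁴ m² × 1 s = 6.0902×10⁻⁴ m³
6.0902×10⁻⁴ m³ ÷ (0.0283168 m³/ft³) = 0.0215074 ft³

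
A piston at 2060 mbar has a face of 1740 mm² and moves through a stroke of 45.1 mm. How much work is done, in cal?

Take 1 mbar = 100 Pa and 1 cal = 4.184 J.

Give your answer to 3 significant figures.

3.86 cal

2060 mbar → 206000 Pa
1740 mm² → 0.00174 m²
F = P × A = 206000 × 0.00174 = 358.44 N
45.1 mm → 0.0451 m
W = F × d = 358.44 × 0.0451 = 16.1656 J
In cal: 16.1656 / 4.184 = 3.86367 cal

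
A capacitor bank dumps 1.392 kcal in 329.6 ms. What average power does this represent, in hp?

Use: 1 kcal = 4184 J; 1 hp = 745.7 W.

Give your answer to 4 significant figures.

1.392 kcal × 4184 → 5824.13 J
329.6 ms × 0.001 → 0.3296 s
P = E / t = 5824.13 J / 0.3296 s = 17670.3 W
17670.3 W ÷ (745.7 W/hp) = 23.6963 hp

23.70 hp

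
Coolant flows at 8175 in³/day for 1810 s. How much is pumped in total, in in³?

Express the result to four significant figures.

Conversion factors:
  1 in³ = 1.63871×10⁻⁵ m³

8175 in³/day → 1.55052×10⁻⁶ m³/s
V = Q × t = 1.55052×10⁻⁶ × 1810 = 0.00280644 m³
In in³: 0.00280644 / 1.63871×10⁻⁵ = 171.259 in³

171.3 in³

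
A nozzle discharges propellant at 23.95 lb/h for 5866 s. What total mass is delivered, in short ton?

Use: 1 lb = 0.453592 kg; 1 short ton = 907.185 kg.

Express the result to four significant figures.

23.95 lb/h → 0.00301765 kg/s
m = ṁ × t = 0.00301765 × 5866 = 17.7015 kg
In short ton: 17.7015 / 907.185 = 0.0195126 short ton

0.01951 short ton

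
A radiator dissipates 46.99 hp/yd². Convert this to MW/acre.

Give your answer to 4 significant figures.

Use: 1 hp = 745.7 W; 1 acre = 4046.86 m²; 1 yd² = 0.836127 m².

169.6 MW/acre

46.99 hp/yd² × 745.7 W/hp ÷ 0.836127 m²/yd² = 41908 W/m²
41908 W/m² ÷ 1000000 W/MW × 4046.86 m²/acre = 169.596 MW/acre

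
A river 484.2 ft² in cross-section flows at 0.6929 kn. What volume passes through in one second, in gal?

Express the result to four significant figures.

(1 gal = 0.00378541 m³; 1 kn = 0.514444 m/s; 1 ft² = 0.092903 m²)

0.6929 kn × 0.514444 = 0.356458 m/s
484.2 ft² × 0.092903 = 44.9836 m²
V = v × A × t = 0.356458 m/s × 44.9836 m² × 1 s = 16.0348 m³
16.0348 m³ ÷ (0.00378541 m³/gal) = 4235.95 gal

4236 gal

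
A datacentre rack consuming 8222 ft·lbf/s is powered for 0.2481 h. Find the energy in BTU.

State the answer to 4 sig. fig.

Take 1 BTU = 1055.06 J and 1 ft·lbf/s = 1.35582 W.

8222 ft·lbf/s × 1.35582 = 11147.6 W
0.2481 h × 3600 = 893.16 s
E = P × t = 11147.6 W × 893.16 s = 9.95659×10⁶ J
9.95659×10⁶ J ÷ (1055.06 J/BTU) = 9436.99 BTU

9437 BTU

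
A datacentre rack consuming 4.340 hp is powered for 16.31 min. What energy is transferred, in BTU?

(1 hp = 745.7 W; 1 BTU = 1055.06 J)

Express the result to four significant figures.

4.340 hp × 745.7 → 3236.34 W
16.31 min × 60 → 978.6 s
E = P × t = 3236.34 W × 978.6 s = 3.16708×10⁶ J
3.16708×10⁶ J ÷ (1055.06 J/BTU) = 3001.8 BTU

3002 BTU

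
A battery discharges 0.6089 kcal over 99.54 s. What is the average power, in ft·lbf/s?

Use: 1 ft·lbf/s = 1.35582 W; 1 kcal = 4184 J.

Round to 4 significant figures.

18.88 ft·lbf/s

0.6089 kcal × 4184 = 2547.64 J
P = E / t = 2547.64 J / 99.54 s = 25.5941 W
25.5941 W ÷ (1.35582 W/ft·lbf/s) = 18.8772 ft·lbf/s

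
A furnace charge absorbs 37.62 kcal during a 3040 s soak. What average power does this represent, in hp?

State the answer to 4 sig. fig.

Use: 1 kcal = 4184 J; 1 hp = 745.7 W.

37.62 kcal × 4184 = 157402 J
P = E / t = 157402 J / 3040 s = 51.777 W
51.777 W ÷ (745.7 W/hp) = 0.0694341 hp

0.06943 hp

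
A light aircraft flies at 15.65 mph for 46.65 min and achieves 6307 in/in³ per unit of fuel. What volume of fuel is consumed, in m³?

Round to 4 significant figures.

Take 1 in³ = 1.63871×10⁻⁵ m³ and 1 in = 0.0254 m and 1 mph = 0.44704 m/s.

0.002003 m³

15.65 mph → 6.99618 m/s
46.65 min → 2799 s
d = v × t = 6.99618 × 2799 = 19582.3 m
6307 in/in³ → 9.77585×10⁶ m/m³
V = d / (distance per unit fuel) = 19582.3 / 9.77585×10⁶ = 0.00200313 m³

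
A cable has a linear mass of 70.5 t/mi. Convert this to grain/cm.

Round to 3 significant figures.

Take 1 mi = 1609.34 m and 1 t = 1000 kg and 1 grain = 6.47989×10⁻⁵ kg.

6760 grain/cm

70.5 t/mi × 1000 kg/t ÷ 1609.34 m/mi = 43.8068 kg/m
43.8068 kg/m ÷ 6.47989×10⁻⁵ kg/grain × 0.01 m/cm = 6760.42 grain/cm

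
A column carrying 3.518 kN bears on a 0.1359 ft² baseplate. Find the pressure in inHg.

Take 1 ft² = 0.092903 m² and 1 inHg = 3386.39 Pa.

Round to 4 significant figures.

3.518 kN × 1000 → 3518 N
0.1359 ft² × 0.092903 → 0.0126255 m²
P = F / A = 3518 N / 0.0126255 m² = 278642 Pa
278642 Pa ÷ (3386.39 Pa/inHg) = 82.2829 inHg

82.28 inHg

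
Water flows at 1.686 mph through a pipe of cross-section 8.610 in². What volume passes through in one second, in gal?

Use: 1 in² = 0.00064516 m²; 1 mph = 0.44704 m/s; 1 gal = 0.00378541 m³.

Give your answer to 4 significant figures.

1.686 mph × 0.44704 → 0.753709 m/s
8.610 in² × 0.00064516 → 0.00555483 m²
V = v × A × t = 0.753709 m/s × 0.00555483 m² × 1 s = 0.00418673 m³
0.00418673 m³ ÷ (0.00378541 m³/gal) = 1.10602 gal

1.106 gal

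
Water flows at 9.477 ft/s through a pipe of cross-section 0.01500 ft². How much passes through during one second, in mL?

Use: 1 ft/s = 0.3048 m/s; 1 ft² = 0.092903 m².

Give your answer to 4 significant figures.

9.477 ft/s × 0.3048 → 2.88859 m/s
0.01500 ft² × 0.092903 → 0.00139354 m²
V = v × A × t = 2.88859 m/s × 0.00139354 m² × 1 s = 0.00402537 m³
0.00402537 m³ ÷ (10⁻⁶ m³/mL) = 4025.37 mL

4025 mL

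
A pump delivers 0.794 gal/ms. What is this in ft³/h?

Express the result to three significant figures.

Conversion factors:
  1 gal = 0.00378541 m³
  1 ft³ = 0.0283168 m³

0.794 gal/ms × 0.00378541 m³/gal ÷ 0.001 s/ms = 3.00562 m³/s
3.00562 m³/s ÷ 0.0283168 m³/ft³ × 3600 s/h = 382114 ft³/h

3.82×10⁵ ft³/h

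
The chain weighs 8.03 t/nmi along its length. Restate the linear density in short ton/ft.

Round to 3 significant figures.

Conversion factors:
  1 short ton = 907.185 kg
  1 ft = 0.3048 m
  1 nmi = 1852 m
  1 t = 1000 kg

8.03 t/nmi × 1000 kg/t ÷ 1852 m/nmi = 4.33585 kg/m
4.33585 kg/m ÷ 907.185 kg/short ton × 0.3048 m/ft = 0.00145678 short ton/ft

0.00146 short ton/ft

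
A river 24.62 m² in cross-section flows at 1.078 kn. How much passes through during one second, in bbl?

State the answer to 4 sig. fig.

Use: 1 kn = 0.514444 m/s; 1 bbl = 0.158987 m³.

85.88 bbl

1.078 kn × 0.514444 → 0.554571 m/s
V = v × A × t = 0.554571 m/s × 24.62 m² × 1 s = 13.6535 m³
13.6535 m³ ÷ (0.158987 m³/bbl) = 85.8781 bbl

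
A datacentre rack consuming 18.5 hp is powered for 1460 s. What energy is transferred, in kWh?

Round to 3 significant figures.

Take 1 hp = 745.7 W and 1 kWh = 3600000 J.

18.5 hp × 745.7 → 13795.4 W
E = P × t = 13795.4 W × 1460 s = 2.01413×10⁷ J
2.01413×10⁷ J ÷ (3600000 J/kWh) = 5.59481 kWh

5.59 kWh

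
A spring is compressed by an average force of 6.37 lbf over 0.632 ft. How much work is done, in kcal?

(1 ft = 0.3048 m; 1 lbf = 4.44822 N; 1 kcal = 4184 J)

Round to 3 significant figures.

6.37 lbf × 4.44822 = 28.3352 N
0.632 ft × 0.3048 = 0.192634 m
W = F × d = 28.3352 N × 0.192634 m = 5.45832 J
5.45832 J ÷ (4184 J/kcal) = 0.00130457 kcal

0.00130 kcal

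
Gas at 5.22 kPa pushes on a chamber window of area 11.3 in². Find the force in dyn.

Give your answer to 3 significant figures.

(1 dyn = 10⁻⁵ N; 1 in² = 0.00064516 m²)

3.81×10⁶ dyn

5.22 kPa × 1000 → 5220 Pa
11.3 in² × 0.00064516 → 0.00729031 m²
F = P × A = 5220 Pa × 0.00729031 m² = 38.0554 N
38.0554 N ÷ (10⁻⁵ N/dyn) = 3.80554×10⁶ dyn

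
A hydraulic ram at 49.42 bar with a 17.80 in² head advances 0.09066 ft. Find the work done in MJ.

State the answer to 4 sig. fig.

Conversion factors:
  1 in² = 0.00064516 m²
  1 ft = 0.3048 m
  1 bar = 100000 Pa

49.42 bar → 4.942×10⁶ Pa
17.80 in² → 0.0114838 m²
F = P × A = 4.942×10⁶ × 0.0114838 = 56752.9 N
0.09066 ft → 0.0276332 m
W = F × d = 56752.9 × 0.0276332 = 1568.26 J
In MJ: 1568.26 / 1000000 = 0.00156826 MJ

0.001568 MJ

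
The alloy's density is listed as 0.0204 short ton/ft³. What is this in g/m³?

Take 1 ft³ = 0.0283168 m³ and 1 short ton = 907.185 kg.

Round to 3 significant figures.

6.54×10⁵ g/m³

0.0204 short ton/ft³ × 907.185 kg/short ton ÷ 0.0283168 m³/ft³ = 653.555 kg/m³
653.555 kg/m³ ÷ 0.001 kg/g = 653555 g/m³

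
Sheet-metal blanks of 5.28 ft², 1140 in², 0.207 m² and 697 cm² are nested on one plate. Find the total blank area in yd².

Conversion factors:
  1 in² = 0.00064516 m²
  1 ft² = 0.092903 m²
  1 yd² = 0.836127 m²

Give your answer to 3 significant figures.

1.80 yd²

5.28 ft² × 0.092903 = 0.490528 m²
1140 in² × 0.00064516 = 0.735482 m²
0.207 m² (already m²)
697 cm² × 0.0001 = 0.0697 m²
Sum: 0.490528 + 0.735482 + 0.207 + 0.0697 = 1.50271 m²
In yd²: 1.50271 / 0.836127 = 1.79723 yd²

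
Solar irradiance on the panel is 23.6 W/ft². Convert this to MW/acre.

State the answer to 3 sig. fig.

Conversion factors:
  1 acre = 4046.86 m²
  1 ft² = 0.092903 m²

23.6 W/ft² ÷ 0.092903 m²/ft² = 254.028 W/m²
254.028 W/m² ÷ 1000000 W/MW × 4046.86 m²/acre = 1.02802 MW/acre

1.03 MW/acre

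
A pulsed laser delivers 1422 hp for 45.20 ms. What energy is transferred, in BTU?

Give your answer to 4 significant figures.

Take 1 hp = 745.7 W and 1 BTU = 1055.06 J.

1422 hp × 745.7 = 1.06039×10⁶ W
45.20 ms × 0.001 = 0.0452 s
E = P × t = 1.06039×10⁶ W × 0.0452 s = 47929.6 J
47929.6 J ÷ (1055.06 J/BTU) = 45.4283 BTU

45.43 BTU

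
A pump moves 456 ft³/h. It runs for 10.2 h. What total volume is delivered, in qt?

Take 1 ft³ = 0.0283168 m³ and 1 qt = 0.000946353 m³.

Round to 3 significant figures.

1.39×10⁵ qt

456 ft³/h → 0.00358679 m³/s
10.2 h → 36720 s
V = Q × t = 0.00358679 × 36720 = 131.707 m³
In qt: 131.707 / 0.000946353 = 139173 qt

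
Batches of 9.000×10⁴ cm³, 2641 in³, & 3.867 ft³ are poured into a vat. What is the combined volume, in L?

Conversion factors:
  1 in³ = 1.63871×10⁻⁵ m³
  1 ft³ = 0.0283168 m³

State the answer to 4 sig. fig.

9.000×10⁴ cm³ × 10⁻⁶ = 0.09 m³
2641 in³ × 1.63871×10⁻⁵ = 0.0432783 m³
3.867 ft³ × 0.0283168 = 0.109501 m³
Total: 0.09 + 0.0432783 + 0.109501 = 0.242779 m³
In L: 0.242779 / 0.001 = 242.779 L

242.8 L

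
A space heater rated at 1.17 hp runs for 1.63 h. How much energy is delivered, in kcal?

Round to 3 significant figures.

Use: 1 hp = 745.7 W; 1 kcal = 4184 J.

1220 kcal

1.17 hp × 745.7 = 872.469 W
1.63 h × 3600 = 5868 s
E = P × t = 872.469 W × 5868 s = 5.11965×10⁶ J
5.11965×10⁶ J ÷ (4184 J/kcal) = 1223.63 kcal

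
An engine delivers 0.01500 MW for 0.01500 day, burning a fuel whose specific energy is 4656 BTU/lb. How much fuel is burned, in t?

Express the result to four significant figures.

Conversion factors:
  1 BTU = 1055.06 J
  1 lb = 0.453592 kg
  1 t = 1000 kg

0.001795 t

0.01500 MW → 15000 W
0.01500 day → 1296 s
E = P × t = 15000 × 1296 = 1.944×10⁷ J
4656 BTU/lb → 1.08299×10⁷ J/kg
m = E / e_s = 1.944×10⁷ / 1.08299×10⁷ = 1.79503 kg
In t: 1.79503 / 1000 = 0.00179503 t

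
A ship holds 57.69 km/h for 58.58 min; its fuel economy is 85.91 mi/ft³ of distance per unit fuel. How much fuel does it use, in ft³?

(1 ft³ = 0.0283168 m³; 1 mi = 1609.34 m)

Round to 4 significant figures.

57.69 km/h → 16.025 m/s
58.58 min → 3514.8 s
d = v × t = 16.025 × 3514.8 = 56324.7 m
85.91 mi/ft³ → 4.88256×10⁶ m/m³
V = d / (distance per unit fuel) = 56324.7 / 4.88256×10⁶ = 0.0115359 m³
In ft³: 0.0115359 / 0.0283168 = 0.407387 ft³

0.4074 ft³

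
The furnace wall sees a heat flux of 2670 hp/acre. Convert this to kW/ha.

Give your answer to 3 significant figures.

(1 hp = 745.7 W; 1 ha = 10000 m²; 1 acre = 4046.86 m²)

4920 kW/ha

2670 hp/acre × 745.7 W/hp ÷ 4046.86 m²/acre = 491.991 W/m²
491.991 W/m² ÷ 1000 W/kW × 10000 m²/ha = 4919.91 kW/ha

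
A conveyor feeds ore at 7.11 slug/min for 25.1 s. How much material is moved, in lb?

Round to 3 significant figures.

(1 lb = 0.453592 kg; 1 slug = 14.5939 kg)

7.11 slug/min → 1.72938 kg/s
m = ṁ × t = 1.72938 × 25.1 = 43.4074 kg
In lb: 43.4074 / 0.453592 = 95.697 lb

95.7 lb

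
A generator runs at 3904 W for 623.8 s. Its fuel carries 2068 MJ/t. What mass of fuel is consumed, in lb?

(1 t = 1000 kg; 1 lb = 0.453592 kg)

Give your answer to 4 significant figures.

E = P × t = 3904 × 623.8 = 2.43532×10⁶ J
2068 MJ/t → 2.068×10⁶ J/kg
m = E / e_s = 2.43532×10⁶ / 2.068×10⁶ = 1.17762 kg
In lb: 1.17762 / 0.453592 = 2.59621 lb

2.596 lb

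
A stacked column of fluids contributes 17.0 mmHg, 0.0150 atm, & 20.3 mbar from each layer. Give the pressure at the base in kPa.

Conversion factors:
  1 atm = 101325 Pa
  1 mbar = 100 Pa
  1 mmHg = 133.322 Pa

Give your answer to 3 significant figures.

5.82 kPa

17.0 mmHg × 133.322 → 2266.47 Pa
0.0150 atm × 101325 → 1519.88 Pa
20.3 mbar × 100 → 2030 Pa
Sum: 2266.47 + 1519.88 + 2030 = 5816.35 Pa
In kPa: 5816.35 / 1000 = 5.81635 kPa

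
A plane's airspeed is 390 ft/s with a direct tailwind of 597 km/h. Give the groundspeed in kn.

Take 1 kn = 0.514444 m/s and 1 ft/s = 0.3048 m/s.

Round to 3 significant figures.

390 ft/s × 0.3048 → 118.872 m/s
597 km/h × (1/3.6) → 165.833 m/s
Total: 118.872 + 165.833 = 284.705 m/s
In kn: 284.705 / 0.514444 = 553.423 kn

553 kn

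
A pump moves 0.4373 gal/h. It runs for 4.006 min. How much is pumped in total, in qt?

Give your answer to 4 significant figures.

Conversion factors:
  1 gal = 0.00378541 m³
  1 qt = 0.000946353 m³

0.4373 gal/h → 4.59822×10⁻⁷ m³/s
4.006 min → 240.36 s
V = Q × t = 4.59822×10⁻⁷ × 240.36 = 1.10523×10⁻⁴ m³
In qt: 1.10523×10⁻⁴ / 0.000946353 = 0.116788 qt

0.1168 qt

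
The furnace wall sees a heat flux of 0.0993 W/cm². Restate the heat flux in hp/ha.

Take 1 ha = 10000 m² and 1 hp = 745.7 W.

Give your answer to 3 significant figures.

1.33×10⁴ hp/ha

0.0993 W/cm² ÷ 0.0001 m²/cm² = 993 W/m²
993 W/m² ÷ 745.7 W/hp × 10000 m²/ha = 13316.3 hp/ha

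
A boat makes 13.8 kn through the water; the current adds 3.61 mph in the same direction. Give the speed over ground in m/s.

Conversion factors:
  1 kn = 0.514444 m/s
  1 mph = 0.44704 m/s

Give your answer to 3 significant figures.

8.71 m/s

13.8 kn × 0.514444 → 7.09933 m/s
3.61 mph × 0.44704 → 1.61381 m/s
Combined: 7.09933 + 1.61381 = 8.71314 m/s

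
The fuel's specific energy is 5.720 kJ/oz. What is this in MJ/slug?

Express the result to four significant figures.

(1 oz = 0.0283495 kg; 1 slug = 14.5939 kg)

5.720 kJ/oz × 1000 J/kJ ÷ 0.0283495 kg/oz = 201767 J/kg
201767 J/kg ÷ 1000000 J/MJ × 14.5939 kg/slug = 2.94457 MJ/slug

2.945 MJ/slug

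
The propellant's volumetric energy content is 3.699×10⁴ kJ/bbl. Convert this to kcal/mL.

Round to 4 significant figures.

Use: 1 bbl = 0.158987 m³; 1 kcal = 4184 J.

0.05561 kcal/mL

3.699×10⁴ kJ/bbl × 1000 J/kJ ÷ 0.158987 m³/bbl = 2.32661×10⁸ J/m³
2.32661×10⁸ J/m³ ÷ 4184 J/kcal × 10⁻⁶ m³/mL = 0.0556073 kcal/mL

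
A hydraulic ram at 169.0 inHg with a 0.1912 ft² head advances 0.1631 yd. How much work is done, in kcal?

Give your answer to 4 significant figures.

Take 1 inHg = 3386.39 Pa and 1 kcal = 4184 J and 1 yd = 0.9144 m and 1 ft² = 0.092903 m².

169.0 inHg → 572300 Pa
0.1912 ft² → 0.0177631 m²
F = P × A = 572300 × 0.0177631 = 10165.8 N
0.1631 yd → 0.149139 m
W = F × d = 10165.8 × 0.149139 = 1516.12 J
In kcal: 1516.12 / 4184 = 0.362361 kcal

0.3624 kcal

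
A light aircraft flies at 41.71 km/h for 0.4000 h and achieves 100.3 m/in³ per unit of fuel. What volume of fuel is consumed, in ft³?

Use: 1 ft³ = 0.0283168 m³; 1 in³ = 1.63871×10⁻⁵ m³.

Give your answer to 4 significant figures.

41.71 km/h → 11.5861 m/s
0.4000 h → 1440 s
d = v × t = 11.5861 × 1440 = 16684 m
100.3 m/in³ → 6.12067×10⁶ m/m³
V = d / (distance per unit fuel) = 16684 / 6.12067×10⁶ = 0.00272585 m³
In ft³: 0.00272585 / 0.0283168 = 0.0962626 ft³

0.09626 ft³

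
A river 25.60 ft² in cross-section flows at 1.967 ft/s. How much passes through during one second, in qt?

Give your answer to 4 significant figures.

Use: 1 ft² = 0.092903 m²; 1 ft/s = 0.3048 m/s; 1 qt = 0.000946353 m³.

1.967 ft/s × 0.3048 = 0.599542 m/s
25.60 ft² × 0.092903 = 2.37832 m²
V = v × A × t = 0.599542 m/s × 2.37832 m² × 1 s = 1.4259 m³
1.4259 m³ ÷ (0.000946353 m³/qt) = 1506.73 qt

1507 qt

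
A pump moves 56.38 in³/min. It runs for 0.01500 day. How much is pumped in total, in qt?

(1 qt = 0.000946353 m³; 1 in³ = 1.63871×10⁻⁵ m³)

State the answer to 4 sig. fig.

21.09 qt

56.38 in³/min → 1.53984×10⁻⁵ m³/s
0.01500 day → 1296 s
V = Q × t = 1.53984×10⁻⁵ × 1296 = 0.0199563 m³
In qt: 0.0199563 / 0.000946353 = 21.0876 qt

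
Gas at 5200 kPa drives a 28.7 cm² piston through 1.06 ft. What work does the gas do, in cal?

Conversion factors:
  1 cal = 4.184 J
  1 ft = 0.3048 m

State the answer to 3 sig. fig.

5200 kPa → 5.2×10⁶ Pa
28.7 cm² → 0.00287 m²
F = P × A = 5.2×10⁶ × 0.00287 = 14924 N
1.06 ft → 0.323088 m
W = F × d = 14924 × 0.323088 = 4821.77 J
In cal: 4821.77 / 4.184 = 1152.43 cal

1150 cal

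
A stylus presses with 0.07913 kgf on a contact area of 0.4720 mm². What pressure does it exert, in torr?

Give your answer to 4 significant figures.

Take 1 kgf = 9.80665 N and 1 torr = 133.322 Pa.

1.233×10⁴ torr

0.07913 kgf × 9.80665 → 0.776 N
0.4720 mm² × 10⁻⁶ → 4.72×10⁻⁷ m²
P = F / A = 0.776 N / 4.72×10⁻⁷ m² = 1.64407×10⁶ Pa
1.64407×10⁶ Pa ÷ (133.322 Pa/torr) = 12331.6 torr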